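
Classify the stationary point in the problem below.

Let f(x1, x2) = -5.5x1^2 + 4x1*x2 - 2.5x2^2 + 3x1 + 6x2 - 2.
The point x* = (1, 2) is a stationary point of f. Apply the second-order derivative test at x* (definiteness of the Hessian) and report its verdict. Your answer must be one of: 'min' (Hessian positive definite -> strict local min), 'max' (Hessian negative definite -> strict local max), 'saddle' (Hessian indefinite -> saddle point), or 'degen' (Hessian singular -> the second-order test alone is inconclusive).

Compute the Hessian H = grad^2 f:
  H = [[-11, 4], [4, -5]]
Verify stationarity: grad f(x*) = H x* + g = (0, 0).
Eigenvalues of H: -13, -3.
Both eigenvalues < 0, so H is negative definite -> x* is a strict local max.

max


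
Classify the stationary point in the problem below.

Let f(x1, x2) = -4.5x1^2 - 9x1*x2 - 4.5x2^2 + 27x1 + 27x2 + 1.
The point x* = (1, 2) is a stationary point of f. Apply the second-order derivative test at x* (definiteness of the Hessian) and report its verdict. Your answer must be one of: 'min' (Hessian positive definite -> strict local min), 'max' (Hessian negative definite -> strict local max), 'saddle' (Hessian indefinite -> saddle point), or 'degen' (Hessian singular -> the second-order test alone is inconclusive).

Compute the Hessian H = grad^2 f:
  H = [[-9, -9], [-9, -9]]
Verify stationarity: grad f(x*) = H x* + g = (0, 0).
Eigenvalues of H: -18, 0.
H has a zero eigenvalue (singular; negative semidefinite but not definite), so H is neither positive definite, negative definite, nor indefinite. The second-order test alone is inconclusive -> degen.
(Indeed, f is constant along the null direction of H through x*, so x* is not a strict local extremum.)

degen


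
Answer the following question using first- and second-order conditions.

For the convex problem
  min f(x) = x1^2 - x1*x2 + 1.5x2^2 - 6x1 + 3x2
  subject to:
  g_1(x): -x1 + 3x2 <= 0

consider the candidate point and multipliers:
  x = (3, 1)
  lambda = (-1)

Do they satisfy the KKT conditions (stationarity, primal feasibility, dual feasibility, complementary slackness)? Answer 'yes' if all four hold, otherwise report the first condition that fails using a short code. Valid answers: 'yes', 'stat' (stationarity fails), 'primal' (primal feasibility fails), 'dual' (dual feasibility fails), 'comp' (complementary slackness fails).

Gradient of f: grad f(x) = Q x + c = (-1, 3)
Constraint values g_i(x) = a_i^T x - b_i:
  g_1((3, 1)) = 0
Stationarity residual: grad f(x) + sum_i lambda_i a_i = (0, 0)
  -> stationarity OK
Primal feasibility (all g_i <= 0): OK
Dual feasibility (all lambda_i >= 0): FAILS
Complementary slackness (lambda_i * g_i(x) = 0 for all i): OK

Verdict: the first failing condition is dual_feasibility -> dual.

dual


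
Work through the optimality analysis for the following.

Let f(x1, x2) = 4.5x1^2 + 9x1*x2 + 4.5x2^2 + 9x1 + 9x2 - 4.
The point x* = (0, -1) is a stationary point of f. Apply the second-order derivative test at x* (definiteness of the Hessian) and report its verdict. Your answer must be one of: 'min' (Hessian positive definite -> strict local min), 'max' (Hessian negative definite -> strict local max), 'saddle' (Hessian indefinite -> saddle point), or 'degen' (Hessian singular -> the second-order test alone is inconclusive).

Compute the Hessian H = grad^2 f:
  H = [[9, 9], [9, 9]]
Verify stationarity: grad f(x*) = H x* + g = (0, 0).
Eigenvalues of H: 0, 18.
H has a zero eigenvalue (singular; positive semidefinite but not definite), so H is neither positive definite, negative definite, nor indefinite. The second-order test alone is inconclusive -> degen.
(Indeed, f is constant along the null direction of H through x*, so x* is not a strict local extremum.)

degen


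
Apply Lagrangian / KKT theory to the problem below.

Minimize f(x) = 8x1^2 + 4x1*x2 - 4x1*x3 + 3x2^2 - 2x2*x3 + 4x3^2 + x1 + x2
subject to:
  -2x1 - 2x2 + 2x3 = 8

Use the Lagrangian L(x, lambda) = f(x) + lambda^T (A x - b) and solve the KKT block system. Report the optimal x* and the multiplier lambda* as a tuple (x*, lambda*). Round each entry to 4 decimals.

Form the Lagrangian:
  L(x, lambda) = (1/2) x^T Q x + c^T x + lambda^T (A x - b)
Stationarity (grad_x L = 0): Q x + c + A^T lambda = 0.
Primal feasibility: A x = b.

This gives the KKT block system:
  [ Q   A^T ] [ x     ]   [-c ]
  [ A    0  ] [ lambda ] = [ b ]

Solving the linear system:
  x*      = (-0.1613, -2.4032, 1.4355)
  lambda* = (-8.4677)
  f(x*)   = 32.5887

x* = (-0.1613, -2.4032, 1.4355), lambda* = (-8.4677)


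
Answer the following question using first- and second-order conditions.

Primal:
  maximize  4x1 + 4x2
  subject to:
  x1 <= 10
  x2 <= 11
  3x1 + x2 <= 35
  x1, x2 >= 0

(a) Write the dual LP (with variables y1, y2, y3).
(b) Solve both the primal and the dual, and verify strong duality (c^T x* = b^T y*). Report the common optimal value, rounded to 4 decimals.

The standard primal-dual pair for 'max c^T x s.t. A x <= b, x >= 0' is:
  Dual:  min b^T y  s.t.  A^T y >= c,  y >= 0.

So the dual LP is:
  minimize  10y1 + 11y2 + 35y3
  subject to:
    y1 + 3y3 >= 4
    y2 + y3 >= 4
    y1, y2, y3 >= 0

Solving the primal: x* = (8, 11).
  primal value c^T x* = 76.
Solving the dual: y* = (0, 2.6667, 1.3333).
  dual value b^T y* = 76.
Strong duality: c^T x* = b^T y*. Confirmed.

76


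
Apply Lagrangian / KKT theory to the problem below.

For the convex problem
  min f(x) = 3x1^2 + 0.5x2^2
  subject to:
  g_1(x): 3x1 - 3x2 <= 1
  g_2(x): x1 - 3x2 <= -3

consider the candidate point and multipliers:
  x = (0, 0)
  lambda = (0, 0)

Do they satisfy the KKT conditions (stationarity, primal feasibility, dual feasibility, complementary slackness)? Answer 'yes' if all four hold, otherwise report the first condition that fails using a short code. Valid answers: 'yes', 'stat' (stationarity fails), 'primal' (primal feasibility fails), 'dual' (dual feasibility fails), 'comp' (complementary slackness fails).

Gradient of f: grad f(x) = Q x + c = (0, 0)
Constraint values g_i(x) = a_i^T x - b_i:
  g_1((0, 0)) = -1
  g_2((0, 0)) = 3
Stationarity residual: grad f(x) + sum_i lambda_i a_i = (0, 0)
  -> stationarity OK
Primal feasibility (all g_i <= 0): FAILS
Dual feasibility (all lambda_i >= 0): OK
Complementary slackness (lambda_i * g_i(x) = 0 for all i): OK

Verdict: the first failing condition is primal_feasibility -> primal.

primal


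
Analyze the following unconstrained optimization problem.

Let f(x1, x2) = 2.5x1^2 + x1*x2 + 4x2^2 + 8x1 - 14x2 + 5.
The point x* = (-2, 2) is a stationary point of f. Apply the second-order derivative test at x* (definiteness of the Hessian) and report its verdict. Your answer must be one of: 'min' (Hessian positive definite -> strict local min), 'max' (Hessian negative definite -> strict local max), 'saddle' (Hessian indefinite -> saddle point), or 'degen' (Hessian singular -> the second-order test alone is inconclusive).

Compute the Hessian H = grad^2 f:
  H = [[5, 1], [1, 8]]
Verify stationarity: grad f(x*) = H x* + g = (0, 0).
Eigenvalues of H: 4.6972, 8.3028.
Both eigenvalues > 0, so H is positive definite -> x* is a strict local min.

min


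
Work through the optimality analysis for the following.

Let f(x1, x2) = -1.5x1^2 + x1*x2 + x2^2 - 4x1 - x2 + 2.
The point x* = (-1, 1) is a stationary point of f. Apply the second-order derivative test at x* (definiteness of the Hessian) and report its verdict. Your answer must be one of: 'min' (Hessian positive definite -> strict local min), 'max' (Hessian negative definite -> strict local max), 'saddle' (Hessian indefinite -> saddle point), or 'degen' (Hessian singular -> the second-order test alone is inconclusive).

Compute the Hessian H = grad^2 f:
  H = [[-3, 1], [1, 2]]
Verify stationarity: grad f(x*) = H x* + g = (0, 0).
Eigenvalues of H: -3.1926, 2.1926.
Eigenvalues have mixed signs, so H is indefinite -> x* is a saddle point.

saddle


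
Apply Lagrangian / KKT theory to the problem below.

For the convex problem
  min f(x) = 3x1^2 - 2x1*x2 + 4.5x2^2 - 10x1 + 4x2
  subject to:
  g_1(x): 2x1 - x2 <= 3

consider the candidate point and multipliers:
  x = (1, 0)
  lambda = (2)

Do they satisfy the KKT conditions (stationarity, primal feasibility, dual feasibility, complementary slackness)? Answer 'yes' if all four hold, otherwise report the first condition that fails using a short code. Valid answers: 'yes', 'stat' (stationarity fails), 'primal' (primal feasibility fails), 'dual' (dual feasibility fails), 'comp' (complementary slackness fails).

Gradient of f: grad f(x) = Q x + c = (-4, 2)
Constraint values g_i(x) = a_i^T x - b_i:
  g_1((1, 0)) = -1
Stationarity residual: grad f(x) + sum_i lambda_i a_i = (0, 0)
  -> stationarity OK
Primal feasibility (all g_i <= 0): OK
Dual feasibility (all lambda_i >= 0): OK
Complementary slackness (lambda_i * g_i(x) = 0 for all i): FAILS

Verdict: the first failing condition is complementary_slackness -> comp.

comp


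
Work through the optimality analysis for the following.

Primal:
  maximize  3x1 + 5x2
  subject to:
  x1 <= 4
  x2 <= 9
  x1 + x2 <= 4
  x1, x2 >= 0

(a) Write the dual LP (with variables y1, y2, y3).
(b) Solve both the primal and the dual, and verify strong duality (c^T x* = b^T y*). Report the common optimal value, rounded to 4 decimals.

The standard primal-dual pair for 'max c^T x s.t. A x <= b, x >= 0' is:
  Dual:  min b^T y  s.t.  A^T y >= c,  y >= 0.

So the dual LP is:
  minimize  4y1 + 9y2 + 4y3
  subject to:
    y1 + y3 >= 3
    y2 + y3 >= 5
    y1, y2, y3 >= 0

Solving the primal: x* = (0, 4).
  primal value c^T x* = 20.
Solving the dual: y* = (0, 0, 5).
  dual value b^T y* = 20.
Strong duality: c^T x* = b^T y*. Confirmed.

20


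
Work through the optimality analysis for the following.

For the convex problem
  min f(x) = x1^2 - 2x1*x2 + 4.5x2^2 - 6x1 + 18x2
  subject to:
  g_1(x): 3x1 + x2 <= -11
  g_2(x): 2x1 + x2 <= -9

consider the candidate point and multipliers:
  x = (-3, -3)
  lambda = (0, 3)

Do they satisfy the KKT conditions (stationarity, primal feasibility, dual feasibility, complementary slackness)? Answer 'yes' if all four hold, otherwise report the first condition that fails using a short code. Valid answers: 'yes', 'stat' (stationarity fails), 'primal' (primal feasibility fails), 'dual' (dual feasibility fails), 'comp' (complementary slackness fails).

Gradient of f: grad f(x) = Q x + c = (-6, -3)
Constraint values g_i(x) = a_i^T x - b_i:
  g_1((-3, -3)) = -1
  g_2((-3, -3)) = 0
Stationarity residual: grad f(x) + sum_i lambda_i a_i = (0, 0)
  -> stationarity OK
Primal feasibility (all g_i <= 0): OK
Dual feasibility (all lambda_i >= 0): OK
Complementary slackness (lambda_i * g_i(x) = 0 for all i): OK

Verdict: yes, KKT holds.

yes


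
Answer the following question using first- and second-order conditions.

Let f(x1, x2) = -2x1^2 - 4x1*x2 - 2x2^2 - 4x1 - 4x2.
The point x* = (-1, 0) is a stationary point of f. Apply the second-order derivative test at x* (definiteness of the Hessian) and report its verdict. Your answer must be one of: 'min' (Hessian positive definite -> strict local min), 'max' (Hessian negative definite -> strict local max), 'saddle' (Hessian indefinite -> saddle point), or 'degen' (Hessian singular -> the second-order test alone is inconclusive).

Compute the Hessian H = grad^2 f:
  H = [[-4, -4], [-4, -4]]
Verify stationarity: grad f(x*) = H x* + g = (0, 0).
Eigenvalues of H: -8, 0.
H has a zero eigenvalue (singular; negative semidefinite but not definite), so H is neither positive definite, negative definite, nor indefinite. The second-order test alone is inconclusive -> degen.
(Indeed, f is constant along the null direction of H through x*, so x* is not a strict local extremum.)

degen


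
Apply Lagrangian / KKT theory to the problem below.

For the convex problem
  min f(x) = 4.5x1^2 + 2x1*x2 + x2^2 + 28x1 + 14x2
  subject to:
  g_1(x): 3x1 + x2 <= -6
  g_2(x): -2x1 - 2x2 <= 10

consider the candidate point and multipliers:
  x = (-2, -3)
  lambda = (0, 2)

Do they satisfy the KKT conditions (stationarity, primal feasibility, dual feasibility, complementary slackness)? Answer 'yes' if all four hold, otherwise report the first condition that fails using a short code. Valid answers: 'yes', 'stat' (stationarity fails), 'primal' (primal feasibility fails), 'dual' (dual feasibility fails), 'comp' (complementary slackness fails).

Gradient of f: grad f(x) = Q x + c = (4, 4)
Constraint values g_i(x) = a_i^T x - b_i:
  g_1((-2, -3)) = -3
  g_2((-2, -3)) = 0
Stationarity residual: grad f(x) + sum_i lambda_i a_i = (0, 0)
  -> stationarity OK
Primal feasibility (all g_i <= 0): OK
Dual feasibility (all lambda_i >= 0): OK
Complementary slackness (lambda_i * g_i(x) = 0 for all i): OK

Verdict: yes, KKT holds.

yes


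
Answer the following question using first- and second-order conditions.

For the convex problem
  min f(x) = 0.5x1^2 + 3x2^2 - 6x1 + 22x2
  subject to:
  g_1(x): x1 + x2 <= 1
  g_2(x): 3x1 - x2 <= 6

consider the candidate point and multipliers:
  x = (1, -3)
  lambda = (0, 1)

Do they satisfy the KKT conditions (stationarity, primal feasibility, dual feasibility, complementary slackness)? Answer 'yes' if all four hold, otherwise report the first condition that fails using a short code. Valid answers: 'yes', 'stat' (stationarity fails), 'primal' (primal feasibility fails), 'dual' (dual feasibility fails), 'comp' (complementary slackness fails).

Gradient of f: grad f(x) = Q x + c = (-5, 4)
Constraint values g_i(x) = a_i^T x - b_i:
  g_1((1, -3)) = -3
  g_2((1, -3)) = 0
Stationarity residual: grad f(x) + sum_i lambda_i a_i = (-2, 3)
  -> stationarity FAILS
Primal feasibility (all g_i <= 0): OK
Dual feasibility (all lambda_i >= 0): OK
Complementary slackness (lambda_i * g_i(x) = 0 for all i): OK

Verdict: the first failing condition is stationarity -> stat.

stat


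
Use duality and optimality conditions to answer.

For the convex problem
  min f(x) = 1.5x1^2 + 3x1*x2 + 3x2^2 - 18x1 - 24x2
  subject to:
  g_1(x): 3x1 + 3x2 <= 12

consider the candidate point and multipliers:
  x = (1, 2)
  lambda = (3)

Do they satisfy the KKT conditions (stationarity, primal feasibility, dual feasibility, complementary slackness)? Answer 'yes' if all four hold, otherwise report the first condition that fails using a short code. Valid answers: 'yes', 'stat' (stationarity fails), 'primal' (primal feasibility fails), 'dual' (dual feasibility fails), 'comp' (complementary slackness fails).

Gradient of f: grad f(x) = Q x + c = (-9, -9)
Constraint values g_i(x) = a_i^T x - b_i:
  g_1((1, 2)) = -3
Stationarity residual: grad f(x) + sum_i lambda_i a_i = (0, 0)
  -> stationarity OK
Primal feasibility (all g_i <= 0): OK
Dual feasibility (all lambda_i >= 0): OK
Complementary slackness (lambda_i * g_i(x) = 0 for all i): FAILS

Verdict: the first failing condition is complementary_slackness -> comp.

comp


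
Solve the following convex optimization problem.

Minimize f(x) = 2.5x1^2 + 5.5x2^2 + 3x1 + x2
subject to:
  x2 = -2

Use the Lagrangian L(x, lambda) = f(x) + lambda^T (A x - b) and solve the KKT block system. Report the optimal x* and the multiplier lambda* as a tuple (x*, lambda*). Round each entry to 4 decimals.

Form the Lagrangian:
  L(x, lambda) = (1/2) x^T Q x + c^T x + lambda^T (A x - b)
Stationarity (grad_x L = 0): Q x + c + A^T lambda = 0.
Primal feasibility: A x = b.

This gives the KKT block system:
  [ Q   A^T ] [ x     ]   [-c ]
  [ A    0  ] [ lambda ] = [ b ]

Solving the linear system:
  x*      = (-0.6, -2)
  lambda* = (21)
  f(x*)   = 19.1

x* = (-0.6, -2), lambda* = (21)


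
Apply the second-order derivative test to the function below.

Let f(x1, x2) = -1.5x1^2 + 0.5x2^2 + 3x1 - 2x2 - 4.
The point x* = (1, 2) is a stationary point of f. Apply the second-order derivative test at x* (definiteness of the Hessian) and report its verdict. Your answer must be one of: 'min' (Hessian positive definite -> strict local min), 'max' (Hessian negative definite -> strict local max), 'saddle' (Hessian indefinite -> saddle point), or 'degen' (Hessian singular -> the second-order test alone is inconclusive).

Compute the Hessian H = grad^2 f:
  H = [[-3, 0], [0, 1]]
Verify stationarity: grad f(x*) = H x* + g = (0, 0).
Eigenvalues of H: -3, 1.
Eigenvalues have mixed signs, so H is indefinite -> x* is a saddle point.

saddle


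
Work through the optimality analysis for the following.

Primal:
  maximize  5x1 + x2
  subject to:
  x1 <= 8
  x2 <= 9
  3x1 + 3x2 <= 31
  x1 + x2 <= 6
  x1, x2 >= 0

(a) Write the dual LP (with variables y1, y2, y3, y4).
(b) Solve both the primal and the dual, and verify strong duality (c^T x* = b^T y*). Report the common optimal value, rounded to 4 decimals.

The standard primal-dual pair for 'max c^T x s.t. A x <= b, x >= 0' is:
  Dual:  min b^T y  s.t.  A^T y >= c,  y >= 0.

So the dual LP is:
  minimize  8y1 + 9y2 + 31y3 + 6y4
  subject to:
    y1 + 3y3 + y4 >= 5
    y2 + 3y3 + y4 >= 1
    y1, y2, y3, y4 >= 0

Solving the primal: x* = (6, 0).
  primal value c^T x* = 30.
Solving the dual: y* = (0, 0, 0, 5).
  dual value b^T y* = 30.
Strong duality: c^T x* = b^T y*. Confirmed.

30


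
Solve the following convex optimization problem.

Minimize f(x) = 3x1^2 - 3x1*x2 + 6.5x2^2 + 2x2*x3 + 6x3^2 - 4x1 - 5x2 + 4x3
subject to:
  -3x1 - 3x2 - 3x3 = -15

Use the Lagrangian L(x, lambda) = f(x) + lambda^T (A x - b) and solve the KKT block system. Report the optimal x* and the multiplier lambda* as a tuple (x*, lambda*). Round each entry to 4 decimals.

Form the Lagrangian:
  L(x, lambda) = (1/2) x^T Q x + c^T x + lambda^T (A x - b)
Stationarity (grad_x L = 0): Q x + c + A^T lambda = 0.
Primal feasibility: A x = b.

This gives the KKT block system:
  [ Q   A^T ] [ x     ]   [-c ]
  [ A    0  ] [ lambda ] = [ b ]

Solving the linear system:
  x*      = (3.0851, 1.7812, 0.1337)
  lambda* = (3.0557)
  f(x*)   = 12.5623

x* = (3.0851, 1.7812, 0.1337), lambda* = (3.0557)


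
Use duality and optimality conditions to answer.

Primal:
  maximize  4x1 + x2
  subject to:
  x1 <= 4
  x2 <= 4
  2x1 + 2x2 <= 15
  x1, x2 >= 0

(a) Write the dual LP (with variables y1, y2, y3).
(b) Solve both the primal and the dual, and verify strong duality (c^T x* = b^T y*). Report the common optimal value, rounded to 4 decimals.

The standard primal-dual pair for 'max c^T x s.t. A x <= b, x >= 0' is:
  Dual:  min b^T y  s.t.  A^T y >= c,  y >= 0.

So the dual LP is:
  minimize  4y1 + 4y2 + 15y3
  subject to:
    y1 + 2y3 >= 4
    y2 + 2y3 >= 1
    y1, y2, y3 >= 0

Solving the primal: x* = (4, 3.5).
  primal value c^T x* = 19.5.
Solving the dual: y* = (3, 0, 0.5).
  dual value b^T y* = 19.5.
Strong duality: c^T x* = b^T y*. Confirmed.

19.5


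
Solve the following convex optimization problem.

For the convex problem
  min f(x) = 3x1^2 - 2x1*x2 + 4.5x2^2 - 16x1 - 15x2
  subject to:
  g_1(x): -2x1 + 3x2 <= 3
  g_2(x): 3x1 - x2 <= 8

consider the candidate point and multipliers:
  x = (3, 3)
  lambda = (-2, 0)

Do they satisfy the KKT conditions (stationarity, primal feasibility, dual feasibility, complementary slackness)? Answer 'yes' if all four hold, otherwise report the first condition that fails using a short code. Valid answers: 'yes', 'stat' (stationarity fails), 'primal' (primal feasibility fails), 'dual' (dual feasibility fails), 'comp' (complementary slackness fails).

Gradient of f: grad f(x) = Q x + c = (-4, 6)
Constraint values g_i(x) = a_i^T x - b_i:
  g_1((3, 3)) = 0
  g_2((3, 3)) = -2
Stationarity residual: grad f(x) + sum_i lambda_i a_i = (0, 0)
  -> stationarity OK
Primal feasibility (all g_i <= 0): OK
Dual feasibility (all lambda_i >= 0): FAILS
Complementary slackness (lambda_i * g_i(x) = 0 for all i): OK

Verdict: the first failing condition is dual_feasibility -> dual.

dual


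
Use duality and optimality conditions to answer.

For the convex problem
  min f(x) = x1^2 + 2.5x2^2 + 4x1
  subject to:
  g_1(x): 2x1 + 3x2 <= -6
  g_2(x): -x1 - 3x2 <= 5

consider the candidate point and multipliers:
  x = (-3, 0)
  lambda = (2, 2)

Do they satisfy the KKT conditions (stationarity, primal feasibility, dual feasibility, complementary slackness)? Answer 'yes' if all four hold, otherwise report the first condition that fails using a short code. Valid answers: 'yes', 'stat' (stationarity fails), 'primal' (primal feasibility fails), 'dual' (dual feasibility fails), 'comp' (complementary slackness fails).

Gradient of f: grad f(x) = Q x + c = (-2, 0)
Constraint values g_i(x) = a_i^T x - b_i:
  g_1((-3, 0)) = 0
  g_2((-3, 0)) = -2
Stationarity residual: grad f(x) + sum_i lambda_i a_i = (0, 0)
  -> stationarity OK
Primal feasibility (all g_i <= 0): OK
Dual feasibility (all lambda_i >= 0): OK
Complementary slackness (lambda_i * g_i(x) = 0 for all i): FAILS

Verdict: the first failing condition is complementary_slackness -> comp.

comp


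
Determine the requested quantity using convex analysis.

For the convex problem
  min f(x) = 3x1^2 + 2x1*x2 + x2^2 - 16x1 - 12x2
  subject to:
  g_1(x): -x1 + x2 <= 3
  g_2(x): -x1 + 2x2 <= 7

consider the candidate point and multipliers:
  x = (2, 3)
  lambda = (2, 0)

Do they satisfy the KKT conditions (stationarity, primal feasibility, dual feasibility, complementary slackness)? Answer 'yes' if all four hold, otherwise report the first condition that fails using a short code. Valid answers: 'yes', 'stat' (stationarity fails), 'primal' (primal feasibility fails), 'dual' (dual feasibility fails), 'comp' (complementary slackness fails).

Gradient of f: grad f(x) = Q x + c = (2, -2)
Constraint values g_i(x) = a_i^T x - b_i:
  g_1((2, 3)) = -2
  g_2((2, 3)) = -3
Stationarity residual: grad f(x) + sum_i lambda_i a_i = (0, 0)
  -> stationarity OK
Primal feasibility (all g_i <= 0): OK
Dual feasibility (all lambda_i >= 0): OK
Complementary slackness (lambda_i * g_i(x) = 0 for all i): FAILS

Verdict: the first failing condition is complementary_slackness -> comp.

comp


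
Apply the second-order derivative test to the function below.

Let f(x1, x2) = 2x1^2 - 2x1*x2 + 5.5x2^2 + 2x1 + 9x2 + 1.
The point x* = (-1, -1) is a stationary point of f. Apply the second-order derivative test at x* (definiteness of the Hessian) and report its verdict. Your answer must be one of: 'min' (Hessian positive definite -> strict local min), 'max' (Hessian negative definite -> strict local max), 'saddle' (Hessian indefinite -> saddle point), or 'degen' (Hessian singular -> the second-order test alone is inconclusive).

Compute the Hessian H = grad^2 f:
  H = [[4, -2], [-2, 11]]
Verify stationarity: grad f(x*) = H x* + g = (0, 0).
Eigenvalues of H: 3.4689, 11.5311.
Both eigenvalues > 0, so H is positive definite -> x* is a strict local min.

min


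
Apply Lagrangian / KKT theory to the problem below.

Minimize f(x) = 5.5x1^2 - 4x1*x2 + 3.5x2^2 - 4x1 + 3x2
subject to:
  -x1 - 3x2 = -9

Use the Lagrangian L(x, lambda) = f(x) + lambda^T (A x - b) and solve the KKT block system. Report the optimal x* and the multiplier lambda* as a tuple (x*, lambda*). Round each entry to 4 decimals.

Form the Lagrangian:
  L(x, lambda) = (1/2) x^T Q x + c^T x + lambda^T (A x - b)
Stationarity (grad_x L = 0): Q x + c + A^T lambda = 0.
Primal feasibility: A x = b.

This gives the KKT block system:
  [ Q   A^T ] [ x     ]   [-c ]
  [ A    0  ] [ lambda ] = [ b ]

Solving the linear system:
  x*      = (1.6615, 2.4462)
  lambda* = (4.4923)
  f(x*)   = 20.5615

x* = (1.6615, 2.4462), lambda* = (4.4923)


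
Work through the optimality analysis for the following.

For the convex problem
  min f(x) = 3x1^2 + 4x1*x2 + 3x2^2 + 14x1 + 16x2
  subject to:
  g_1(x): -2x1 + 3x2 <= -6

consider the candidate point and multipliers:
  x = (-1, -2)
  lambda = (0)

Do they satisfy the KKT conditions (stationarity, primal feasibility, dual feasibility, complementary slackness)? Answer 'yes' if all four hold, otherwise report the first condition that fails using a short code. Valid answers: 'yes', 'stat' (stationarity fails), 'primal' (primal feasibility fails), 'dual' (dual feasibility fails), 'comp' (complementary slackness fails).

Gradient of f: grad f(x) = Q x + c = (0, 0)
Constraint values g_i(x) = a_i^T x - b_i:
  g_1((-1, -2)) = 2
Stationarity residual: grad f(x) + sum_i lambda_i a_i = (0, 0)
  -> stationarity OK
Primal feasibility (all g_i <= 0): FAILS
Dual feasibility (all lambda_i >= 0): OK
Complementary slackness (lambda_i * g_i(x) = 0 for all i): OK

Verdict: the first failing condition is primal_feasibility -> primal.

primal


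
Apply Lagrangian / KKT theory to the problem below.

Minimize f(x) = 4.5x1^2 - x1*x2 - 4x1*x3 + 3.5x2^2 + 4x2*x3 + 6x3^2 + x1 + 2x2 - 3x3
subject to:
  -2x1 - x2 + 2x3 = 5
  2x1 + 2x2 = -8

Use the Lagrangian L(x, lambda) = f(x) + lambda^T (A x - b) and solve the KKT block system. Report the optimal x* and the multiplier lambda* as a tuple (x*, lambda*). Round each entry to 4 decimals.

Form the Lagrangian:
  L(x, lambda) = (1/2) x^T Q x + c^T x + lambda^T (A x - b)
Stationarity (grad_x L = 0): Q x + c + A^T lambda = 0.
Primal feasibility: A x = b.

This gives the KKT block system:
  [ Q   A^T ] [ x     ]   [-c ]
  [ A    0  ] [ lambda ] = [ b ]

Solving the linear system:
  x*      = (-1.5769, -2.4231, -0.2885)
  lambda* = (4.9231, 9.7308)
  f(x*)   = 23.8365

x* = (-1.5769, -2.4231, -0.2885), lambda* = (4.9231, 9.7308)


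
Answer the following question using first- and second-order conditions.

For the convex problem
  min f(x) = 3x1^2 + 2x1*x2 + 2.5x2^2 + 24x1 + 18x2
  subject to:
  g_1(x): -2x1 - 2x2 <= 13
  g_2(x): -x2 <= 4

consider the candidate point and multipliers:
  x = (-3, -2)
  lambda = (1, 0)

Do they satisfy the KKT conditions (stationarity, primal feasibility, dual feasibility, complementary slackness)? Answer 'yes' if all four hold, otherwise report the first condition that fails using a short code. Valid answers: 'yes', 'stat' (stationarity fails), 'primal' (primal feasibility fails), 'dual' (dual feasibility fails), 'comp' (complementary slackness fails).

Gradient of f: grad f(x) = Q x + c = (2, 2)
Constraint values g_i(x) = a_i^T x - b_i:
  g_1((-3, -2)) = -3
  g_2((-3, -2)) = -2
Stationarity residual: grad f(x) + sum_i lambda_i a_i = (0, 0)
  -> stationarity OK
Primal feasibility (all g_i <= 0): OK
Dual feasibility (all lambda_i >= 0): OK
Complementary slackness (lambda_i * g_i(x) = 0 for all i): FAILS

Verdict: the first failing condition is complementary_slackness -> comp.

comp


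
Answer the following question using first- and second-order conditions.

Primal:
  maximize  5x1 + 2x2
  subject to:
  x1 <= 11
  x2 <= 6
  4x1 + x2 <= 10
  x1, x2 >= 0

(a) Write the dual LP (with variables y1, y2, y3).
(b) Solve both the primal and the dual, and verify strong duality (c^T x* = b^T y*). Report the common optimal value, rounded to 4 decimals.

The standard primal-dual pair for 'max c^T x s.t. A x <= b, x >= 0' is:
  Dual:  min b^T y  s.t.  A^T y >= c,  y >= 0.

So the dual LP is:
  minimize  11y1 + 6y2 + 10y3
  subject to:
    y1 + 4y3 >= 5
    y2 + y3 >= 2
    y1, y2, y3 >= 0

Solving the primal: x* = (1, 6).
  primal value c^T x* = 17.
Solving the dual: y* = (0, 0.75, 1.25).
  dual value b^T y* = 17.
Strong duality: c^T x* = b^T y*. Confirmed.

17


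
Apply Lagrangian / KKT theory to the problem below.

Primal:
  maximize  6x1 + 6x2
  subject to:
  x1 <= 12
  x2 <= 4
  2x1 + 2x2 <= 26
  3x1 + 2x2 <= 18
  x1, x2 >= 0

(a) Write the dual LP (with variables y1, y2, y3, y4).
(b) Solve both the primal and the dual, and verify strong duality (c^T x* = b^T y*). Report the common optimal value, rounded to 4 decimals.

The standard primal-dual pair for 'max c^T x s.t. A x <= b, x >= 0' is:
  Dual:  min b^T y  s.t.  A^T y >= c,  y >= 0.

So the dual LP is:
  minimize  12y1 + 4y2 + 26y3 + 18y4
  subject to:
    y1 + 2y3 + 3y4 >= 6
    y2 + 2y3 + 2y4 >= 6
    y1, y2, y3, y4 >= 0

Solving the primal: x* = (3.3333, 4).
  primal value c^T x* = 44.
Solving the dual: y* = (0, 2, 0, 2).
  dual value b^T y* = 44.
Strong duality: c^T x* = b^T y*. Confirmed.

44


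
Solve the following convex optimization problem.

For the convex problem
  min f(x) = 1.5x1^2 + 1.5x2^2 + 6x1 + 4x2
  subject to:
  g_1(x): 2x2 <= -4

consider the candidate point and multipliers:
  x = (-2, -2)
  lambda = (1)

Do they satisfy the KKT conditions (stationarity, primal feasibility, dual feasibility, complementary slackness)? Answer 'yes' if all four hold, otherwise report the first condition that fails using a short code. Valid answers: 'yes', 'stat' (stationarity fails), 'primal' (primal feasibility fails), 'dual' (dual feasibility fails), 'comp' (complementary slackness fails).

Gradient of f: grad f(x) = Q x + c = (0, -2)
Constraint values g_i(x) = a_i^T x - b_i:
  g_1((-2, -2)) = 0
Stationarity residual: grad f(x) + sum_i lambda_i a_i = (0, 0)
  -> stationarity OK
Primal feasibility (all g_i <= 0): OK
Dual feasibility (all lambda_i >= 0): OK
Complementary slackness (lambda_i * g_i(x) = 0 for all i): OK

Verdict: yes, KKT holds.

yes


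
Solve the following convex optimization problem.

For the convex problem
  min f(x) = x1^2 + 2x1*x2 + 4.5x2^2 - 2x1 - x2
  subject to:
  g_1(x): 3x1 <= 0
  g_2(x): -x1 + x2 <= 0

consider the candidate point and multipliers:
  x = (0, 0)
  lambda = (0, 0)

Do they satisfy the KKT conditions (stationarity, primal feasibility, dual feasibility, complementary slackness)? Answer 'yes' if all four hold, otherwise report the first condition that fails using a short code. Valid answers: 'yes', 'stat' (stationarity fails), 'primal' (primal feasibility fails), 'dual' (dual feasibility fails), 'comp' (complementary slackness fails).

Gradient of f: grad f(x) = Q x + c = (-2, -1)
Constraint values g_i(x) = a_i^T x - b_i:
  g_1((0, 0)) = 0
  g_2((0, 0)) = 0
Stationarity residual: grad f(x) + sum_i lambda_i a_i = (-2, -1)
  -> stationarity FAILS
Primal feasibility (all g_i <= 0): OK
Dual feasibility (all lambda_i >= 0): OK
Complementary slackness (lambda_i * g_i(x) = 0 for all i): OK

Verdict: the first failing condition is stationarity -> stat.

stat


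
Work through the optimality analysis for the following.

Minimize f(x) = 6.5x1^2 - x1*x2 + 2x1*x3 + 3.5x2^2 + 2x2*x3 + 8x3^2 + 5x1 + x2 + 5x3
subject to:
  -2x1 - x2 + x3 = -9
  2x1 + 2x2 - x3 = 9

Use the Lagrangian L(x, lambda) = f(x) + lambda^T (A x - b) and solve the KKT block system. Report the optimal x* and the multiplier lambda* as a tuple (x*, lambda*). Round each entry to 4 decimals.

Form the Lagrangian:
  L(x, lambda) = (1/2) x^T Q x + c^T x + lambda^T (A x - b)
Stationarity (grad_x L = 0): Q x + c + A^T lambda = 0.
Primal feasibility: A x = b.

This gives the KKT block system:
  [ Q   A^T ] [ x     ]   [-c ]
  [ A    0  ] [ lambda ] = [ b ]

Solving the linear system:
  x*      = (3.4235, 0, -2.1529)
  lambda* = (51.9294, 29.3294)
  f(x*)   = 104.8765

x* = (3.4235, 0, -2.1529), lambda* = (51.9294, 29.3294)


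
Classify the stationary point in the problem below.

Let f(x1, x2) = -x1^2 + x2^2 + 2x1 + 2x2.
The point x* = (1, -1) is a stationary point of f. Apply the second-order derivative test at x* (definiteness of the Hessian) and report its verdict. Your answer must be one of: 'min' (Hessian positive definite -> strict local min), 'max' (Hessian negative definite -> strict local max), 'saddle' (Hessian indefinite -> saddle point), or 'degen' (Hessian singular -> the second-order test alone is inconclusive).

Compute the Hessian H = grad^2 f:
  H = [[-2, 0], [0, 2]]
Verify stationarity: grad f(x*) = H x* + g = (0, 0).
Eigenvalues of H: -2, 2.
Eigenvalues have mixed signs, so H is indefinite -> x* is a saddle point.

saddle


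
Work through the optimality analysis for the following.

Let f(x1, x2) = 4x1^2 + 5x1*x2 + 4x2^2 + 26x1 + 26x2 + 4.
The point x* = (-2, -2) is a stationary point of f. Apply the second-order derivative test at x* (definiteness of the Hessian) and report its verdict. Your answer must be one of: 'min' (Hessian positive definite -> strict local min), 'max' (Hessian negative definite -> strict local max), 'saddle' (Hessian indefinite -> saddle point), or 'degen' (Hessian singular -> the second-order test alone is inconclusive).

Compute the Hessian H = grad^2 f:
  H = [[8, 5], [5, 8]]
Verify stationarity: grad f(x*) = H x* + g = (0, 0).
Eigenvalues of H: 3, 13.
Both eigenvalues > 0, so H is positive definite -> x* is a strict local min.

min


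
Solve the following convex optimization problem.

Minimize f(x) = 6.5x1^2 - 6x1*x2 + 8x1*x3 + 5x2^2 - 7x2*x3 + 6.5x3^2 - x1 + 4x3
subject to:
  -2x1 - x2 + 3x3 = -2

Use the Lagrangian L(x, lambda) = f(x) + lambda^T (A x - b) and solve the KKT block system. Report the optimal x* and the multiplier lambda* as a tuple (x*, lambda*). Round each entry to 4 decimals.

Form the Lagrangian:
  L(x, lambda) = (1/2) x^T Q x + c^T x + lambda^T (A x - b)
Stationarity (grad_x L = 0): Q x + c + A^T lambda = 0.
Primal feasibility: A x = b.

This gives the KKT block system:
  [ Q   A^T ] [ x     ]   [-c ]
  [ A    0  ] [ lambda ] = [ b ]

Solving the linear system:
  x*      = (0.2774, -0.2498, -0.565)
  lambda* = (-0.2076)
  f(x*)   = -1.4763

x* = (0.2774, -0.2498, -0.565), lambda* = (-0.2076)


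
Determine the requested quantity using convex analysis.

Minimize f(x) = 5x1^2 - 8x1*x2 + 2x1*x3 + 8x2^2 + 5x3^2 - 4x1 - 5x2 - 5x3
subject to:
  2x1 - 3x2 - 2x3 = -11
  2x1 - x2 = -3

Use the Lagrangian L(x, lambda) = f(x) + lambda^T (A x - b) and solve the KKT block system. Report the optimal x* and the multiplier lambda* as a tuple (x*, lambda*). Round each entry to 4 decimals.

Form the Lagrangian:
  L(x, lambda) = (1/2) x^T Q x + c^T x + lambda^T (A x - b)
Stationarity (grad_x L = 0): Q x + c + A^T lambda = 0.
Primal feasibility: A x = b.

This gives the KKT block system:
  [ Q   A^T ] [ x     ]   [-c ]
  [ A    0  ] [ lambda ] = [ b ]

Solving the linear system:
  x*      = (-0.6757, 1.6486, 2.3514)
  lambda* = (8.5811, 1.0405)
  f(x*)   = 40.1081

x* = (-0.6757, 1.6486, 2.3514), lambda* = (8.5811, 1.0405)


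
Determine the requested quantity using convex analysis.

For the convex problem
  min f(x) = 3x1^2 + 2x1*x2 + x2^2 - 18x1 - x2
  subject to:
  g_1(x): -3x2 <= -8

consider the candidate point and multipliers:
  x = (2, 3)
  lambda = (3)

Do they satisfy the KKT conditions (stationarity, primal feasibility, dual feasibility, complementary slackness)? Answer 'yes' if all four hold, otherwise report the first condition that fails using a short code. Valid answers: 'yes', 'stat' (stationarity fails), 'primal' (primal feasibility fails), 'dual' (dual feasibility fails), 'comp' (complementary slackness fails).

Gradient of f: grad f(x) = Q x + c = (0, 9)
Constraint values g_i(x) = a_i^T x - b_i:
  g_1((2, 3)) = -1
Stationarity residual: grad f(x) + sum_i lambda_i a_i = (0, 0)
  -> stationarity OK
Primal feasibility (all g_i <= 0): OK
Dual feasibility (all lambda_i >= 0): OK
Complementary slackness (lambda_i * g_i(x) = 0 for all i): FAILS

Verdict: the first failing condition is complementary_slackness -> comp.

comp


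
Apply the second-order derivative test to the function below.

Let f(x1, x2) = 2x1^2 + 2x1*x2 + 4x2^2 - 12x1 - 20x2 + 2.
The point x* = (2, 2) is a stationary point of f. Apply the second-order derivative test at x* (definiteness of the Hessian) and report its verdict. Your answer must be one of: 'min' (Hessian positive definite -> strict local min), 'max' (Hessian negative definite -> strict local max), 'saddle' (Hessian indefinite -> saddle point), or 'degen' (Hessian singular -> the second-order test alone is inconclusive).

Compute the Hessian H = grad^2 f:
  H = [[4, 2], [2, 8]]
Verify stationarity: grad f(x*) = H x* + g = (0, 0).
Eigenvalues of H: 3.1716, 8.8284.
Both eigenvalues > 0, so H is positive definite -> x* is a strict local min.

min


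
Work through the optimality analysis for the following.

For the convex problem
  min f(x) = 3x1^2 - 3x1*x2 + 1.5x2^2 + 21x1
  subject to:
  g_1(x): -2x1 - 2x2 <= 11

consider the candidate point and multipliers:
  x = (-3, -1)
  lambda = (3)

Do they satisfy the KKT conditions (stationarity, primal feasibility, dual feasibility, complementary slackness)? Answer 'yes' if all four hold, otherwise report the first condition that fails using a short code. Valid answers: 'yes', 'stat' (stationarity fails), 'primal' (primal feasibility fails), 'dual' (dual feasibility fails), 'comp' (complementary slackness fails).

Gradient of f: grad f(x) = Q x + c = (6, 6)
Constraint values g_i(x) = a_i^T x - b_i:
  g_1((-3, -1)) = -3
Stationarity residual: grad f(x) + sum_i lambda_i a_i = (0, 0)
  -> stationarity OK
Primal feasibility (all g_i <= 0): OK
Dual feasibility (all lambda_i >= 0): OK
Complementary slackness (lambda_i * g_i(x) = 0 for all i): FAILS

Verdict: the first failing condition is complementary_slackness -> comp.

comp


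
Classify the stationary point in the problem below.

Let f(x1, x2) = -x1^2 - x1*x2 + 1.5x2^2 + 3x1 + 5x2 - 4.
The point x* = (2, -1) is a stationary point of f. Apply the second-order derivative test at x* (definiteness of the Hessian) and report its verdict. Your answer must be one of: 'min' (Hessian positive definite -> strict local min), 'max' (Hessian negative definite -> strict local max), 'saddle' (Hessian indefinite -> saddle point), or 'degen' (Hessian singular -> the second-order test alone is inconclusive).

Compute the Hessian H = grad^2 f:
  H = [[-2, -1], [-1, 3]]
Verify stationarity: grad f(x*) = H x* + g = (0, 0).
Eigenvalues of H: -2.1926, 3.1926.
Eigenvalues have mixed signs, so H is indefinite -> x* is a saddle point.

saddle


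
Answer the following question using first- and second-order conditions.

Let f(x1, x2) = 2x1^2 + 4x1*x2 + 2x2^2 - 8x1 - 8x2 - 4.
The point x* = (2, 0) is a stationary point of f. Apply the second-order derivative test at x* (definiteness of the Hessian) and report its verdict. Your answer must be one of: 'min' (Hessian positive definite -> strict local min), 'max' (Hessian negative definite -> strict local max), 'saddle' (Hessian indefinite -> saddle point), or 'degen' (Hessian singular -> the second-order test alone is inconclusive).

Compute the Hessian H = grad^2 f:
  H = [[4, 4], [4, 4]]
Verify stationarity: grad f(x*) = H x* + g = (0, 0).
Eigenvalues of H: 0, 8.
H has a zero eigenvalue (singular; positive semidefinite but not definite), so H is neither positive definite, negative definite, nor indefinite. The second-order test alone is inconclusive -> degen.
(Indeed, f is constant along the null direction of H through x*, so x* is not a strict local extremum.)

degen


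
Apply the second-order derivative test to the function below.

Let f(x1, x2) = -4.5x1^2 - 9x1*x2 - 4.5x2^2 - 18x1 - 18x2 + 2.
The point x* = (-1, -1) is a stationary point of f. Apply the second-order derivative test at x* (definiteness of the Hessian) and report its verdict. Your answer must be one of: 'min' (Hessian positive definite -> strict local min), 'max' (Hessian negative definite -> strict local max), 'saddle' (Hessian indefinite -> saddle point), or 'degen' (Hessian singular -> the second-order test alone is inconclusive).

Compute the Hessian H = grad^2 f:
  H = [[-9, -9], [-9, -9]]
Verify stationarity: grad f(x*) = H x* + g = (0, 0).
Eigenvalues of H: -18, 0.
H has a zero eigenvalue (singular; negative semidefinite but not definite), so H is neither positive definite, negative definite, nor indefinite. The second-order test alone is inconclusive -> degen.
(Indeed, f is constant along the null direction of H through x*, so x* is not a strict local extremum.)

degen


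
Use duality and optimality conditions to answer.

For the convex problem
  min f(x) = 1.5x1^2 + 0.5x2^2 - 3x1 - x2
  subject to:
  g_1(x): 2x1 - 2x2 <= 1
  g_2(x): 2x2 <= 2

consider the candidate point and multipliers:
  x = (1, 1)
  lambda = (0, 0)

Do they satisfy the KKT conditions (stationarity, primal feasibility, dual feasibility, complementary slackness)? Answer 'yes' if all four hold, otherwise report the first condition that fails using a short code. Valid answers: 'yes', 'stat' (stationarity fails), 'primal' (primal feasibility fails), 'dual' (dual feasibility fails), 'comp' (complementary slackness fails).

Gradient of f: grad f(x) = Q x + c = (0, 0)
Constraint values g_i(x) = a_i^T x - b_i:
  g_1((1, 1)) = -1
  g_2((1, 1)) = 0
Stationarity residual: grad f(x) + sum_i lambda_i a_i = (0, 0)
  -> stationarity OK
Primal feasibility (all g_i <= 0): OK
Dual feasibility (all lambda_i >= 0): OK
Complementary slackness (lambda_i * g_i(x) = 0 for all i): OK

Verdict: yes, KKT holds.

yes
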